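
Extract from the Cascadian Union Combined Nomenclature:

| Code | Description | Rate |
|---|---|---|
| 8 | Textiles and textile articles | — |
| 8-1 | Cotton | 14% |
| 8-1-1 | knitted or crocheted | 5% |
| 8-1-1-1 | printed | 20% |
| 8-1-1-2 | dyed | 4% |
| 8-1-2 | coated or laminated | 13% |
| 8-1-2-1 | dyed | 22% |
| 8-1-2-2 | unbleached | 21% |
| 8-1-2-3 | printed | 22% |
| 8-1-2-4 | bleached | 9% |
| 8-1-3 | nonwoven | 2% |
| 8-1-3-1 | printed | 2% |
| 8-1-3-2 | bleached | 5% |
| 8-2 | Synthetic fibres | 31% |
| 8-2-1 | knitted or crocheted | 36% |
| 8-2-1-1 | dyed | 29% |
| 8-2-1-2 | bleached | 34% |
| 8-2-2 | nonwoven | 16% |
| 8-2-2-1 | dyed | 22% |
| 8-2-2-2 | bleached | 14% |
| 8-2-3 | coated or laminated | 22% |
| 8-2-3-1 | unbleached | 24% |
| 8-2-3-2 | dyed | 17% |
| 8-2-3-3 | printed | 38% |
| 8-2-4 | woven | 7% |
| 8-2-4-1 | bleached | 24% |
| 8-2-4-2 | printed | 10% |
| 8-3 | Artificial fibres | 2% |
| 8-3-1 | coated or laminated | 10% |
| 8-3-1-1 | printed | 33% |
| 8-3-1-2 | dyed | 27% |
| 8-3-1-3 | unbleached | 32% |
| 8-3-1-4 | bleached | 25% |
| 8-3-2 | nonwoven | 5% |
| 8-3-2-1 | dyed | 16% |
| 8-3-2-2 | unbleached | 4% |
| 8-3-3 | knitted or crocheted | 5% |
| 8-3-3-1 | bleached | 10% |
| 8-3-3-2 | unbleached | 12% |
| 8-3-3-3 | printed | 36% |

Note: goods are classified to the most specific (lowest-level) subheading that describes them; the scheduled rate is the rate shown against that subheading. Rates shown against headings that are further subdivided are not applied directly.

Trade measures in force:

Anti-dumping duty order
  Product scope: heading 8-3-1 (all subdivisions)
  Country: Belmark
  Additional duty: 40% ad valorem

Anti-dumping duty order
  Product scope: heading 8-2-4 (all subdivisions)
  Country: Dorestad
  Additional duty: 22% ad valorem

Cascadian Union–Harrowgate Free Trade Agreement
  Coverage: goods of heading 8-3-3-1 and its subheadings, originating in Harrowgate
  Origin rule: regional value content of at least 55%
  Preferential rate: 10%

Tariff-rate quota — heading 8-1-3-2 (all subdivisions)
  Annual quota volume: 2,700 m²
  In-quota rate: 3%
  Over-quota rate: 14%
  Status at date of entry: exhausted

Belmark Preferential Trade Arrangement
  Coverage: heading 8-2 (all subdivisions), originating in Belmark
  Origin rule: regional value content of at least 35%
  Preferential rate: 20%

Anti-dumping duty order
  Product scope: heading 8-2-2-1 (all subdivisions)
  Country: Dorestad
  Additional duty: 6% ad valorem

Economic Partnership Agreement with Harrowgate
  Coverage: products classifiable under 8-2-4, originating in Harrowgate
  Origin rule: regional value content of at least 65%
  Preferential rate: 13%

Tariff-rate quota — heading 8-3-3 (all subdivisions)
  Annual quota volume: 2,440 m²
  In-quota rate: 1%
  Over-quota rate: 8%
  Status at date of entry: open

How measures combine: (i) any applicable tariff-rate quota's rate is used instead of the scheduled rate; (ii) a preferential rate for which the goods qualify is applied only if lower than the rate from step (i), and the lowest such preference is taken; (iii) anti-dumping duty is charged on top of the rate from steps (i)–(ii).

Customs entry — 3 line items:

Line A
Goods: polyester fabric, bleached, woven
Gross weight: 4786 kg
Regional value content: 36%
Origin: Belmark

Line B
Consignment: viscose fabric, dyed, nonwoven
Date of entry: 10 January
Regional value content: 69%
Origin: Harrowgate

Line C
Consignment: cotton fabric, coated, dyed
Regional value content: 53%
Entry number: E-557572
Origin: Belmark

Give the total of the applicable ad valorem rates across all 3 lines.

58%

Line A: polyester → 8-2; woven → 8-2-4; bleached → 8-2-4-1. Scheduled 24%. Belmark agreement on 8-2: RVC ≥ 35% → 20% available; preferential 20%. → 20%.
Line B: viscose → 8-3; nonwoven → 8-3-2; dyed → 8-3-2-1. Scheduled 16%. Harrowgate agreement on 8-3-3-1: 8-3-2-1 not covered; Harrowgate agreement on 8-2-4: 8-3-2-1 not covered. → 16%.
Line C: cotton → 8-1; coated → 8-1-2; dyed → 8-1-2-1. Scheduled 22%. Belmark agreement on 8-2: 8-1-2-1 not covered. → 22%.
Sum: 20% + 16% + 22% = 58%.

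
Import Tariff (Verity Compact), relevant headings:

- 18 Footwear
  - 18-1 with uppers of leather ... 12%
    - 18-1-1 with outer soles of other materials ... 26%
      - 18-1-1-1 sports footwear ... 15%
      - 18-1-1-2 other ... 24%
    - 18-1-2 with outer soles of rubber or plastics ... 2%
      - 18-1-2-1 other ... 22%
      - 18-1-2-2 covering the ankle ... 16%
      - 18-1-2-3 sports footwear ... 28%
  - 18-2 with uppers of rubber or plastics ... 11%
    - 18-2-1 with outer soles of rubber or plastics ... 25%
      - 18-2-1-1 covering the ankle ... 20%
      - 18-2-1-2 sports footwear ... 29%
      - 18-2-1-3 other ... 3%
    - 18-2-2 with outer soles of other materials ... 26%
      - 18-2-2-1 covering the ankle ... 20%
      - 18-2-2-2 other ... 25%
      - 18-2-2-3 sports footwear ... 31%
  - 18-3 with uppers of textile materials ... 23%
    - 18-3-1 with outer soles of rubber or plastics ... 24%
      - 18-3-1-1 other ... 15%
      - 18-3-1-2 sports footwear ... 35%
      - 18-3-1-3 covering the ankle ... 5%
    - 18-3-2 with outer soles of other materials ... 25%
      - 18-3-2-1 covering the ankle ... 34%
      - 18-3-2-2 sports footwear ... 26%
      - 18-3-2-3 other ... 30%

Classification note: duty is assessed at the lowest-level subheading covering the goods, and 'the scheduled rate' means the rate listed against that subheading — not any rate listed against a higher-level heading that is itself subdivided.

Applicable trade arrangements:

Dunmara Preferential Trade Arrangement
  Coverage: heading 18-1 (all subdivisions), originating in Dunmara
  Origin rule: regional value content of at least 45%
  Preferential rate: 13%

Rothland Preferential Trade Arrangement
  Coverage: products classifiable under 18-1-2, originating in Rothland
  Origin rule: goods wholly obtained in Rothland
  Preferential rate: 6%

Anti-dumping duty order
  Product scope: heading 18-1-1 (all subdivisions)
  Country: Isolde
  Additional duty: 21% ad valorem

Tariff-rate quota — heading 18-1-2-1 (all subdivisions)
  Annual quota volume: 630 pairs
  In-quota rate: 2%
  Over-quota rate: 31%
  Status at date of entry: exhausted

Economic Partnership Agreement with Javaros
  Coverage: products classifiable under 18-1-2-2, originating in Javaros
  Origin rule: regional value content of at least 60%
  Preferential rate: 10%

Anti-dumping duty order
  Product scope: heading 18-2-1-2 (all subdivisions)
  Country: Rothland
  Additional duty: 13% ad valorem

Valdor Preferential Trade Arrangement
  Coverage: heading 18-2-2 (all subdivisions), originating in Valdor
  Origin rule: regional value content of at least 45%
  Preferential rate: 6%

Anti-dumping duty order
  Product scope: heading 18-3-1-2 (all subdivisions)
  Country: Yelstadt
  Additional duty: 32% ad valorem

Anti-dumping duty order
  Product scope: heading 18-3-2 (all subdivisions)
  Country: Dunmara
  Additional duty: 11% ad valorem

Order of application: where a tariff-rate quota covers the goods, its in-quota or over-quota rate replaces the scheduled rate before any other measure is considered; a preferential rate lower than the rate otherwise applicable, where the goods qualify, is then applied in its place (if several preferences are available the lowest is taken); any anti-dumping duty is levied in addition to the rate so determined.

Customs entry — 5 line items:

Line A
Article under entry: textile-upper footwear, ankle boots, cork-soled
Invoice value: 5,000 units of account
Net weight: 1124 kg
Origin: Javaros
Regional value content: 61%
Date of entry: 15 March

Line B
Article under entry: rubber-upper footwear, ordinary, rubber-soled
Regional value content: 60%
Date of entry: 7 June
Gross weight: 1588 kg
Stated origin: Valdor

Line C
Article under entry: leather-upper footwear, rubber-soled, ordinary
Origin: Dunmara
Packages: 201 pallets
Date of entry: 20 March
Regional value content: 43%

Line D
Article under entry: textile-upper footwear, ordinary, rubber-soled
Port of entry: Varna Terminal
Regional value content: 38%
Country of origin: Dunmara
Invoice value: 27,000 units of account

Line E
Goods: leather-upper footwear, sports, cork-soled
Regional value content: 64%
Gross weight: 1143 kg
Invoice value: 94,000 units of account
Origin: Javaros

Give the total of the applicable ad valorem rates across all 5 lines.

98%

Line A: textile-upper → 18-3; cork-soled → 18-3-2; ankle boots → 18-3-2-1. Scheduled 34%. Javaros agreement on 18-1-2-2: 18-3-2-1 not covered. → 34%.
Line B: rubber-upper → 18-2; rubber-soled → 18-2-1; ordinary → 18-2-1-3. Scheduled 3%. Valdor agreement on 18-2-2: 18-2-1-3 not covered. → 3%.
Line C: leather-upper → 18-1; rubber-soled → 18-1-2; ordinary → 18-1-2-1. Scheduled 22%. quota on 18-1-2-1 exhausted → over-quota 31%; Dunmara agreement on 18-1: RVC < 45%. → 31%.
Line D: textile-upper → 18-3; rubber-soled → 18-3-1; ordinary → 18-3-1-1. Scheduled 15%. Dunmara agreement on 18-1: 18-3-1-1 not covered. → 15%.
Line E: leather-upper → 18-1; cork-soled → 18-1-1; sports → 18-1-1-1. Scheduled 15%. Javaros agreement on 18-1-2-2: 18-1-1-1 not covered. → 15%.
Sum: 34% + 3% + 31% + 15% + 15% = 98%.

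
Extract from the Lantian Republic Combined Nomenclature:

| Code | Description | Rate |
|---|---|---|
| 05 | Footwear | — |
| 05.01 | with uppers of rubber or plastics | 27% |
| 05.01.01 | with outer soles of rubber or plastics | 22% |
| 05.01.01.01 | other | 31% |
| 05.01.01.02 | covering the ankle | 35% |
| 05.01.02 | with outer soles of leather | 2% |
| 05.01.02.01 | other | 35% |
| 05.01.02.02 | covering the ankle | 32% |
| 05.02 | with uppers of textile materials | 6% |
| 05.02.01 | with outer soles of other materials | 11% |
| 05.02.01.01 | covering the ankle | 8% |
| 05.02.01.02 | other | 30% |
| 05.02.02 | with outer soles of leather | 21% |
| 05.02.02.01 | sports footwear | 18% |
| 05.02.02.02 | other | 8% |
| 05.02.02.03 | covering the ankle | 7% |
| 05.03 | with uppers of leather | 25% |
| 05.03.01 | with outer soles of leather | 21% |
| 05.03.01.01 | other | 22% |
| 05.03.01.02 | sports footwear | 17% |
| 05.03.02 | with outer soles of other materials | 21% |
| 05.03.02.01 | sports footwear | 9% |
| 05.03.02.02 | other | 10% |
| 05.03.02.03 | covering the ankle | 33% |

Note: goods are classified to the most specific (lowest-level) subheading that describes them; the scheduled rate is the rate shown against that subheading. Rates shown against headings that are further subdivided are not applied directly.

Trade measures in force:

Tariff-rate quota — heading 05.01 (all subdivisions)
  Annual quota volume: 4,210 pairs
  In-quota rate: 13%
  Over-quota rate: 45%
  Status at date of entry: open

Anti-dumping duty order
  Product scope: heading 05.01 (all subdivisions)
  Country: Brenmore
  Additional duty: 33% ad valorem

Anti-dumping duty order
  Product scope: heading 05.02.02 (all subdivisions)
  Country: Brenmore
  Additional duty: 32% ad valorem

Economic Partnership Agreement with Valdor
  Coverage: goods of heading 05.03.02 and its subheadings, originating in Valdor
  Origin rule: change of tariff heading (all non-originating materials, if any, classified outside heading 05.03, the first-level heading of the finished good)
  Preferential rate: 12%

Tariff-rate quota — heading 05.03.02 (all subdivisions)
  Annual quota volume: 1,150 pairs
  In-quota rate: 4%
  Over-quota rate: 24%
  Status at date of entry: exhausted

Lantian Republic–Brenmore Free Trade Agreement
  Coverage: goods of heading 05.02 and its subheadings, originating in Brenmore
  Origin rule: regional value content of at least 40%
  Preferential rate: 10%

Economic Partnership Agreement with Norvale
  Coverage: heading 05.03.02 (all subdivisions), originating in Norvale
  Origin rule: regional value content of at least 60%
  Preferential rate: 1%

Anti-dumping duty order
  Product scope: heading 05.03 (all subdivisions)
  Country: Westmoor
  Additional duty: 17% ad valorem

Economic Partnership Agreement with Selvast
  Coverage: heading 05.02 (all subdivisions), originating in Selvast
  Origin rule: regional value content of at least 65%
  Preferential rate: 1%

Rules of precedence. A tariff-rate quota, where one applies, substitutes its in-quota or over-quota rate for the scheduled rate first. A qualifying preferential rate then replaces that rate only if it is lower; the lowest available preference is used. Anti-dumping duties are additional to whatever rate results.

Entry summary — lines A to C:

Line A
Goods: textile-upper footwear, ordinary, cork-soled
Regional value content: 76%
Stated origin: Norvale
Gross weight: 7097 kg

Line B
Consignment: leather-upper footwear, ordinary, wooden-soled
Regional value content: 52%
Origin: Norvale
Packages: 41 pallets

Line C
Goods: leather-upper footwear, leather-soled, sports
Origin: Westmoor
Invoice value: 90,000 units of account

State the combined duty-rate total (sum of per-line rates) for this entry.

Line A: textile-upper → 05.02; cork-soled → 05.02.01; ordinary → 05.02.01.02. Scheduled 30%. Norvale agreement on 05.03.02: 05.02.01.02 not covered. → 30%.
Line B: leather-upper → 05.03; wooden-soled → 05.03.02; ordinary → 05.03.02.02. Scheduled 10%. quota on 05.03.02 exhausted → over-quota 24%; Norvale agreement on 05.03.02: RVC < 60%. → 24%.
Line C: leather-upper → 05.03; leather-soled → 05.03.01; sports → 05.03.01.02. Scheduled 17%. anti-dumping (Westmoor, 05.03): +17%; total 17% + 17% = 34%. → 34%.
Sum: 30% + 24% + 34% = 88%.

88%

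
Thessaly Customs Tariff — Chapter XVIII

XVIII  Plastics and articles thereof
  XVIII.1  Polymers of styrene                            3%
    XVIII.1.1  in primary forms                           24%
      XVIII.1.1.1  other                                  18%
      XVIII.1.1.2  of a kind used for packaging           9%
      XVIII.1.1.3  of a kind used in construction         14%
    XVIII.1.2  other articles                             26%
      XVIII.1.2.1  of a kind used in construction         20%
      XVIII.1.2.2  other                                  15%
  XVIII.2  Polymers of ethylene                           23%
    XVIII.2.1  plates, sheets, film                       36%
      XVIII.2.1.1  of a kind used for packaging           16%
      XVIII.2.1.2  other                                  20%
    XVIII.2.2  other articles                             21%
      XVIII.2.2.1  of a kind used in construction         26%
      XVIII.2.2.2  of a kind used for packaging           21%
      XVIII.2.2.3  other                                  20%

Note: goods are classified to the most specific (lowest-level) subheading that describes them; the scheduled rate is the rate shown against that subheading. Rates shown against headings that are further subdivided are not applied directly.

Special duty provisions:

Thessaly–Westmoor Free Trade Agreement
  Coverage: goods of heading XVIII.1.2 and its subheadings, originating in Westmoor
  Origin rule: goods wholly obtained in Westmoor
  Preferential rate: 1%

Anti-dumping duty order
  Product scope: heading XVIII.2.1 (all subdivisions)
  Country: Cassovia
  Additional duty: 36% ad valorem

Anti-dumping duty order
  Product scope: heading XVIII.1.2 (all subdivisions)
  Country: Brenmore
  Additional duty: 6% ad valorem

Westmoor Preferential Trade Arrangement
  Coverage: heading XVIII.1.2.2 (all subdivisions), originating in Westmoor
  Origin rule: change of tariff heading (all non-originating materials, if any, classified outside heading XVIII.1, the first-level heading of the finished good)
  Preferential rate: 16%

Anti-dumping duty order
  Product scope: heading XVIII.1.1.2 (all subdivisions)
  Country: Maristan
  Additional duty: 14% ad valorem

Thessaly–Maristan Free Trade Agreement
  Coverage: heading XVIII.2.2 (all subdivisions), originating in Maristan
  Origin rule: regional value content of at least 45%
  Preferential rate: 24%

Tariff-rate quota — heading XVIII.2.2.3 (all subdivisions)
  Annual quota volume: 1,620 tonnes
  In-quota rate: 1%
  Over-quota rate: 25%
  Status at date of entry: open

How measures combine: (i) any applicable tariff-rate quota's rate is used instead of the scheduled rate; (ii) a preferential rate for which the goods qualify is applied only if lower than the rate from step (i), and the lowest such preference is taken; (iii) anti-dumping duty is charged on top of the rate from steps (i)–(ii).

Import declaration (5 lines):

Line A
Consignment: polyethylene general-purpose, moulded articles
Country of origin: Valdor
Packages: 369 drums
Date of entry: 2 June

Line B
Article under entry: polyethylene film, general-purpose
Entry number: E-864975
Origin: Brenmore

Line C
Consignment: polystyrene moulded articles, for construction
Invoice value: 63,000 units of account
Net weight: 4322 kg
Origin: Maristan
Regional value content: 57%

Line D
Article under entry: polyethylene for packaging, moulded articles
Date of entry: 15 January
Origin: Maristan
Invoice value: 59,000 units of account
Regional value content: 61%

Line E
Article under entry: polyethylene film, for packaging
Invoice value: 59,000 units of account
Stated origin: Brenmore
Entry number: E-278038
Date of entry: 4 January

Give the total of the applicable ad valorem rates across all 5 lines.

78%

Line A: polyethylene → XVIII.2; moulded articles → XVIII.2.2; general-purpose → XVIII.2.2.3. Scheduled 20%. quota on XVIII.2.2.3 open → in-quota 1%. → 1%.
Line B: polyethylene → XVIII.2; film → XVIII.2.1; general-purpose → XVIII.2.1.2. Scheduled 20%. No special measure applies. → 20%.
Line C: polystyrene → XVIII.1; moulded articles → XVIII.1.2; for construction → XVIII.1.2.1. Scheduled 20%. Maristan agreement on XVIII.2.2: XVIII.1.2.1 not covered. → 20%.
Line D: polyethylene → XVIII.2; moulded articles → XVIII.2.2; for packaging → XVIII.2.2.2. Scheduled 21%. Maristan agreement on XVIII.2.2: RVC ≥ 45% → 24% available; preference 24% not lower than 21% → no reduction. → 21%.
Line E: polyethylene → XVIII.2; film → XVIII.2.1; for packaging → XVIII.2.1.1. Scheduled 16%. No special measure applies. → 16%.
Sum: 1% + 20% + 20% + 21% + 16% = 78%.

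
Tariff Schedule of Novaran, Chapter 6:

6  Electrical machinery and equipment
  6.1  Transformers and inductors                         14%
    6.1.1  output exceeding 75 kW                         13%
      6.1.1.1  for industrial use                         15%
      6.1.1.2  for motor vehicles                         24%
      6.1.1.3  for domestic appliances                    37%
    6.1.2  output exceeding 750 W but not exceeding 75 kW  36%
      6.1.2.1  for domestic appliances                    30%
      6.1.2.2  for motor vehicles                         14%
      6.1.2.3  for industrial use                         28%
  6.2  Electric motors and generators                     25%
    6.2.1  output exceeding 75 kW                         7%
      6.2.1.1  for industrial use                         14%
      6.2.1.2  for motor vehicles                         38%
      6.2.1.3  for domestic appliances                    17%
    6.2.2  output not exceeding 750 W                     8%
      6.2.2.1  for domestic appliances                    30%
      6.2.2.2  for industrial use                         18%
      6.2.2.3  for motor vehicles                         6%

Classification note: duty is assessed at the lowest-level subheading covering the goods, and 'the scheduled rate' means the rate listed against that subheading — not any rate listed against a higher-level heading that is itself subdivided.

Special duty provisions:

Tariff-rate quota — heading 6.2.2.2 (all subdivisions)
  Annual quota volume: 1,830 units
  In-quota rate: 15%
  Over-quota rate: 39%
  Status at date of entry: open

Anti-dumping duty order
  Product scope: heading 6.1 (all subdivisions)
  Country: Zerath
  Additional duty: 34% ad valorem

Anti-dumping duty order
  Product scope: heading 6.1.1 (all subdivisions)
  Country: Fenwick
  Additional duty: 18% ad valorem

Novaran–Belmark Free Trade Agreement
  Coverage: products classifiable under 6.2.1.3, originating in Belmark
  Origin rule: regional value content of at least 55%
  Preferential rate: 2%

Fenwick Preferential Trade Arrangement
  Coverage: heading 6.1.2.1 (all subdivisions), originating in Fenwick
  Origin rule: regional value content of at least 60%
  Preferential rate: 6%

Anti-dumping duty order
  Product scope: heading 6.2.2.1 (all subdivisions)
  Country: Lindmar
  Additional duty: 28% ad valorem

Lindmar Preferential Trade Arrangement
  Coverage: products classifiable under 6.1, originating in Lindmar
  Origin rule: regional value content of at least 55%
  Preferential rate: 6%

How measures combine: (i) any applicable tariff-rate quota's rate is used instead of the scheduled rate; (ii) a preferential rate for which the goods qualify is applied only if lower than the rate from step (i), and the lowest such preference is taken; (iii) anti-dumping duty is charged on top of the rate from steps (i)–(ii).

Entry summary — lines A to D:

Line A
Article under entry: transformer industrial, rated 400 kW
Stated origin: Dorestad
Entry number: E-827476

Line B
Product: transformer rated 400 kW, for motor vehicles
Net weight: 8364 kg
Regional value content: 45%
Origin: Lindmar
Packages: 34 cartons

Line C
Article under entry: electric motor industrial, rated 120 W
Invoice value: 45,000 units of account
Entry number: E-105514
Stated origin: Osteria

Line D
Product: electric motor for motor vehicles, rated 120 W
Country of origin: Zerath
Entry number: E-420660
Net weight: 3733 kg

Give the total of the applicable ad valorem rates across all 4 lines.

Line A: transformer → 6.1; rated 400 kW → 6.1.1; industrial → 6.1.1.1. Scheduled 15%. No special measure applies. → 15%.
Line B: transformer → 6.1; rated 400 kW → 6.1.1; for motor vehicles → 6.1.1.2. Scheduled 24%. Lindmar agreement on 6.1: RVC < 55%. → 24%.
Line C: electric motor → 6.2; rated 120 W → 6.2.2; industrial → 6.2.2.2. Scheduled 18%. quota on 6.2.2.2 open → in-quota 15%. → 15%.
Line D: electric motor → 6.2; rated 120 W → 6.2.2; for motor vehicles → 6.2.2.3. Scheduled 6%. No special measure applies. → 6%.
Sum: 15% + 24% + 15% + 6% = 60%.

60%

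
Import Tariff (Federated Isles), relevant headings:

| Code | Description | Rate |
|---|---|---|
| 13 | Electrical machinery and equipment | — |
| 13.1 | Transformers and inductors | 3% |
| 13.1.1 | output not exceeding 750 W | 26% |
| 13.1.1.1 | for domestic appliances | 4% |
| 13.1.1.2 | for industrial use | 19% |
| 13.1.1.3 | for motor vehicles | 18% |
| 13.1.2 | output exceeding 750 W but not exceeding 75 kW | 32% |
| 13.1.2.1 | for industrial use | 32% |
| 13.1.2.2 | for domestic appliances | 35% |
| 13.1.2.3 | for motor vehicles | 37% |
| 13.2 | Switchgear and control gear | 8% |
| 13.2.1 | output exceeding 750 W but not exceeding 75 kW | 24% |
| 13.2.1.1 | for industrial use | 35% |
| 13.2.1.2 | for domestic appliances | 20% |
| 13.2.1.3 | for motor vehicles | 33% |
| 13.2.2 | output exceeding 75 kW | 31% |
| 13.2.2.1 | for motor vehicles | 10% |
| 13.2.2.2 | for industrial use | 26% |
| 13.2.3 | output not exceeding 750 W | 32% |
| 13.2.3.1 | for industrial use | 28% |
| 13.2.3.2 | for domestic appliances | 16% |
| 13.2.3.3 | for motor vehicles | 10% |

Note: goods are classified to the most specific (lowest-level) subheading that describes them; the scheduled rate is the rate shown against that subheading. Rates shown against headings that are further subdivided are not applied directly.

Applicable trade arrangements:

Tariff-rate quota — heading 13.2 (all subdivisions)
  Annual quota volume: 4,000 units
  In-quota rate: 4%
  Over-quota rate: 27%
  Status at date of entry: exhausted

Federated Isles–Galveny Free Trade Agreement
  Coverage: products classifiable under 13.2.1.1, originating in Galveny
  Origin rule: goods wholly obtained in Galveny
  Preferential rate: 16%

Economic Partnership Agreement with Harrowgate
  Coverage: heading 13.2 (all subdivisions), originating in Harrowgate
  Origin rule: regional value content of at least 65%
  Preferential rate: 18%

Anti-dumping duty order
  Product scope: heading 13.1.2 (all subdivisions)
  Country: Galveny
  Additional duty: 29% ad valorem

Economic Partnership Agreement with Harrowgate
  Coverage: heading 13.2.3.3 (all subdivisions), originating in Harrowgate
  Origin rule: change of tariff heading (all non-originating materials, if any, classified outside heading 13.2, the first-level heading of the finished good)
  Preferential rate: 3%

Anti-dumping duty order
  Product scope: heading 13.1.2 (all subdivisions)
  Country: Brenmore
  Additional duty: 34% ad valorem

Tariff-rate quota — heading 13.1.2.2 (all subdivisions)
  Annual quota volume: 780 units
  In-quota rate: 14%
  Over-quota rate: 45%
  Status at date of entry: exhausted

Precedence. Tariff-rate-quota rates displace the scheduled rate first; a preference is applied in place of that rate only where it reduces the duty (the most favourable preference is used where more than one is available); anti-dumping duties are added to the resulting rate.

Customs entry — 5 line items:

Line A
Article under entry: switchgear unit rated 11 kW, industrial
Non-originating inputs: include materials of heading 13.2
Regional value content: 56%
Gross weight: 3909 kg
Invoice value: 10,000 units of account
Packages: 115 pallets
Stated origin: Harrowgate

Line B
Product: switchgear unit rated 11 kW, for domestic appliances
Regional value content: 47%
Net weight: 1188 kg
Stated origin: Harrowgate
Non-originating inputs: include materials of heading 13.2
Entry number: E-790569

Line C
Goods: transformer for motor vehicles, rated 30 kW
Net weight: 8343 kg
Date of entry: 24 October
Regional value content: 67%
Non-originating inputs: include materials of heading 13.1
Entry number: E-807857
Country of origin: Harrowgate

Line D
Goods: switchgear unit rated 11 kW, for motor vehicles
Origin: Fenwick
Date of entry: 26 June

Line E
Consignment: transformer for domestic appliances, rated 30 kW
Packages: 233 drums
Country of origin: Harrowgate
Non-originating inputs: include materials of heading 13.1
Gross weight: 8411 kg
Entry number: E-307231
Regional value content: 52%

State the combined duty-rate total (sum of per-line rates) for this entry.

163%

Line A: switchgear unit → 13.2; rated 11 kW → 13.2.1; industrial → 13.2.1.1. Scheduled 35%. quota on 13.2 exhausted → over-quota 27%; Harrowgate agreement on 13.2: RVC < 65%; Harrowgate agreement on 13.2.3.3: 13.2.1.1 not covered. → 27%.
Line B: switchgear unit → 13.2; rated 11 kW → 13.2.1; for domestic appliances → 13.2.1.2. Scheduled 20%. quota on 13.2 exhausted → over-quota 27%; Harrowgate agreement on 13.2: RVC < 65%; Harrowgate agreement on 13.2.3.3: 13.2.1.2 not covered. → 27%.
Line C: transformer → 13.1; rated 30 kW → 13.1.2; for motor vehicles → 13.1.2.3. Scheduled 37%. Harrowgate agreement on 13.2: 13.1.2.3 not covered; Harrowgate agreement on 13.2.3.3: 13.1.2.3 not covered. → 37%.
Line D: switchgear unit → 13.2; rated 11 kW → 13.2.1; for motor vehicles → 13.2.1.3. Scheduled 33%. quota on 13.2 exhausted → over-quota 27%. → 27%.
Line E: transformer → 13.1; rated 30 kW → 13.1.2; for domestic appliances → 13.1.2.2. Scheduled 35%. quota on 13.1.2.2 exhausted → over-quota 45%; Harrowgate agreement on 13.2: 13.1.2.2 not covered; Harrowgate agreement on 13.2.3.3: 13.1.2.2 not covered. → 45%.
Sum: 27% + 27% + 37% + 27% + 45% = 163%.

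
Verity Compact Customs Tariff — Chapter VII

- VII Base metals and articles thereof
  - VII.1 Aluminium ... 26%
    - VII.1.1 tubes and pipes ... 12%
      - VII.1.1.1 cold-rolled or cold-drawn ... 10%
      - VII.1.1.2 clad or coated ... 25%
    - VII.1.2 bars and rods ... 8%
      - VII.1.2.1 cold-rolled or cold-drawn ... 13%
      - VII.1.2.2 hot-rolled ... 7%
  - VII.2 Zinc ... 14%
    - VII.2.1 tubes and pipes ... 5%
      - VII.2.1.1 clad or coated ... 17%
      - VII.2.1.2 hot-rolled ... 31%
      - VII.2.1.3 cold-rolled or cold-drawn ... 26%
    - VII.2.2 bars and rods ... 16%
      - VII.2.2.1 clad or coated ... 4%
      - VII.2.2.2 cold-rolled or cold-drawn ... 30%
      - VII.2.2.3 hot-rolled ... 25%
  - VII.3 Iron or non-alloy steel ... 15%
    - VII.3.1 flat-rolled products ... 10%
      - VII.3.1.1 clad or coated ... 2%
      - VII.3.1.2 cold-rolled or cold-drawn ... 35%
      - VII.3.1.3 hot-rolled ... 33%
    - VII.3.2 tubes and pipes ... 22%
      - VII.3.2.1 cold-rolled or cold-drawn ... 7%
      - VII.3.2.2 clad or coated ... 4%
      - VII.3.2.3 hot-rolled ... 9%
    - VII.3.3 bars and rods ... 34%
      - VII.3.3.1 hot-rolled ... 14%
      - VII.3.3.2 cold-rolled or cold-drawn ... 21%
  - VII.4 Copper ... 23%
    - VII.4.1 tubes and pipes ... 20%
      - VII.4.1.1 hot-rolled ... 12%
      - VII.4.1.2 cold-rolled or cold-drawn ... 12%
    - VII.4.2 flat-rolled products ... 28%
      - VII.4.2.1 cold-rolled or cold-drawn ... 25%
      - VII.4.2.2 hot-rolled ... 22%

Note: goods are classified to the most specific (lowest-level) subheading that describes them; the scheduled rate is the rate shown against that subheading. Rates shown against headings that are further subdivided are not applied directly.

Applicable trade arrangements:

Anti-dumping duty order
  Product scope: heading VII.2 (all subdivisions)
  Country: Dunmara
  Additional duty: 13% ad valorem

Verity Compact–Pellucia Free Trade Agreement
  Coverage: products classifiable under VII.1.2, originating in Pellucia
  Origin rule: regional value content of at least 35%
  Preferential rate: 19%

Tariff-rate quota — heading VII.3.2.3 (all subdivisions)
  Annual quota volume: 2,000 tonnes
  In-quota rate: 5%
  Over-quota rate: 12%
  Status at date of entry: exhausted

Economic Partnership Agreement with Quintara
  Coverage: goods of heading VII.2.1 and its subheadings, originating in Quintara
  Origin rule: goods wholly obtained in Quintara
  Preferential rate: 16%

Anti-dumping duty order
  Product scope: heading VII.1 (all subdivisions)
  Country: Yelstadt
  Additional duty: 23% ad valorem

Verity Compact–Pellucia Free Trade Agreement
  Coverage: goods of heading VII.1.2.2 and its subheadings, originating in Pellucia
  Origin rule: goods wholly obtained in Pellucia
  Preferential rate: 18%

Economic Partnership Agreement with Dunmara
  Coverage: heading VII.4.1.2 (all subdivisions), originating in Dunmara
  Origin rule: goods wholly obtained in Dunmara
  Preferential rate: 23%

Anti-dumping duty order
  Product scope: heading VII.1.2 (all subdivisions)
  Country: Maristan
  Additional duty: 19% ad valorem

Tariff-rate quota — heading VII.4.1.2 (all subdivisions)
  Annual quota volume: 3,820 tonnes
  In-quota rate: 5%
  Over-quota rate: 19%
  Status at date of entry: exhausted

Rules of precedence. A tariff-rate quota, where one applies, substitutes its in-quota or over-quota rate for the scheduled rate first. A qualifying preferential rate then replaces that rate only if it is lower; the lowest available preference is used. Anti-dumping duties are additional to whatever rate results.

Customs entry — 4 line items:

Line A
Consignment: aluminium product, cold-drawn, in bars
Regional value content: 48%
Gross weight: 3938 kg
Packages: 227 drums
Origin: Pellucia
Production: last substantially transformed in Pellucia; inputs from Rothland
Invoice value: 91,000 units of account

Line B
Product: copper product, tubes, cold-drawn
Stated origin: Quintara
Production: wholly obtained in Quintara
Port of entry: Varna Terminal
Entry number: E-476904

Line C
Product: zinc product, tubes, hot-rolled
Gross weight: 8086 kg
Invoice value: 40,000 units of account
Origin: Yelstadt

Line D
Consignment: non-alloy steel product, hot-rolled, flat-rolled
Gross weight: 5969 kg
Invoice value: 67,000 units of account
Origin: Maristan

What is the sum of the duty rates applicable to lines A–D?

Line A: aluminium → VII.1; in bars → VII.1.2; cold-drawn → VII.1.2.1. Scheduled 13%. Pellucia agreement on VII.1.2: RVC ≥ 35% → 19% available; Pellucia agreement on VII.1.2.2: VII.1.2.1 not covered; preference 19% not lower than 13% → no reduction. → 13%.
Line B: copper → VII.4; tubes → VII.4.1; cold-drawn → VII.4.1.2. Scheduled 12%. quota on VII.4.1.2 exhausted → over-quota 19%; Quintara agreement on VII.2.1: VII.4.1.2 not covered. → 19%.
Line C: zinc → VII.2; tubes → VII.2.1; hot-rolled → VII.2.1.2. Scheduled 31%. No special measure applies. → 31%.
Line D: non-alloy steel → VII.3; flat-rolled → VII.3.1; hot-rolled → VII.3.1.3. Scheduled 33%. No special measure applies. → 33%.
Sum: 13% + 19% + 31% + 33% = 96%.

96%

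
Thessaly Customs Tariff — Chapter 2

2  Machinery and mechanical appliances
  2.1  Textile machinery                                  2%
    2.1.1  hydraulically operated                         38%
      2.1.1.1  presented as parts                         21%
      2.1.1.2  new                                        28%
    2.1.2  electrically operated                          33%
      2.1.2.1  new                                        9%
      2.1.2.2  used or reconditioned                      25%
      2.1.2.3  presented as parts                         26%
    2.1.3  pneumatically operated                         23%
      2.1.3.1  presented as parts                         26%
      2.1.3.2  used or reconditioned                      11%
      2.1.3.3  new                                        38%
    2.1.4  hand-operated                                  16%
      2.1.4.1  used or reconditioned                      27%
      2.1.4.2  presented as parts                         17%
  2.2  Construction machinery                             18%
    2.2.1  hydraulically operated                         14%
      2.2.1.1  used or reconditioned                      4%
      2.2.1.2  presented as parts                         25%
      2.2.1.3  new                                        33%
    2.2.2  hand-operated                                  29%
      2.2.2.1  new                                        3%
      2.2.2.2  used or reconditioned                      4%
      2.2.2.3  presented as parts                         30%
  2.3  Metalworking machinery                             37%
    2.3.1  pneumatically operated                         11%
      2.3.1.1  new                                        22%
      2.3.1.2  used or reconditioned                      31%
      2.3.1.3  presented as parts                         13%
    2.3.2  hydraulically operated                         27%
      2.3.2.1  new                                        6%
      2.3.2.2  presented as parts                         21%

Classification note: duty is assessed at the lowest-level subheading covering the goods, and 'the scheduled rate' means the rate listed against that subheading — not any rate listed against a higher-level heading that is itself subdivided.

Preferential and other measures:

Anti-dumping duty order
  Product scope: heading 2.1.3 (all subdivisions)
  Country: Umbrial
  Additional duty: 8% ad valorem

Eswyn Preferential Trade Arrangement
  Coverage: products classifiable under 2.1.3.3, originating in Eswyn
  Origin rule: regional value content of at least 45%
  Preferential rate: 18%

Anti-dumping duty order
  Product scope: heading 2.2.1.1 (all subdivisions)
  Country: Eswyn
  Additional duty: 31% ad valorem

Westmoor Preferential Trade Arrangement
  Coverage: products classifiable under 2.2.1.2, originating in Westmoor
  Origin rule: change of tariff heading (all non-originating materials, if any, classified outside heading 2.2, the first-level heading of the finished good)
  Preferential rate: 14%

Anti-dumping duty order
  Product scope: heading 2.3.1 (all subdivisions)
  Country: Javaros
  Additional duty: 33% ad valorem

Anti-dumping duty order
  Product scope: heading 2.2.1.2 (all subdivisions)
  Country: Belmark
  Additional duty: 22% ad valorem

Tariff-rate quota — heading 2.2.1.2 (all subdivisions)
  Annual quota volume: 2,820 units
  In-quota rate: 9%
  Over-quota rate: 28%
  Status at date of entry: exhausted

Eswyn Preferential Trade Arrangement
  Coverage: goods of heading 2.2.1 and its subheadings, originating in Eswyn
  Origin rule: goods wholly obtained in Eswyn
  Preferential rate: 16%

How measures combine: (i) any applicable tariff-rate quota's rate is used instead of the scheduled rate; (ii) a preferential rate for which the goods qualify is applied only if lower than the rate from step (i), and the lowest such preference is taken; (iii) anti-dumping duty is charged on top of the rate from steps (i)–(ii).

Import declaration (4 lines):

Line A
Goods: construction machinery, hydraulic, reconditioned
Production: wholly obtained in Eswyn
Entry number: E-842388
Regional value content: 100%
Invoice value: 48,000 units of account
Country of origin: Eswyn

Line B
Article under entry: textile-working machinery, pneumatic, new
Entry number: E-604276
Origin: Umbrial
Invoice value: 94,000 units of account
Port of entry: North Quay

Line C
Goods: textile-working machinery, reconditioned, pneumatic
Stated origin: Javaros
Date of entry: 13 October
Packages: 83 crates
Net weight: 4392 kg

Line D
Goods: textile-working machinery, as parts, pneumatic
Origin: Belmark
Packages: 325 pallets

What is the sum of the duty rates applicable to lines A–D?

Line A: construction → 2.2; hydraulic → 2.2.1; reconditioned → 2.2.1.1. Scheduled 4%. Eswyn agreement on 2.1.3.3: 2.2.1.1 not covered; Eswyn agreement on 2.2.1: wholly obtained → 16% available; preference 16% not lower than 4% → no reduction; anti-dumping (Eswyn, 2.2.1.1): +31%; total 4% + 31% = 35%. → 35%.
Line B: textile-working → 2.1; pneumatic → 2.1.3; new → 2.1.3.3. Scheduled 38%. anti-dumping (Umbrial, 2.1.3): +8%; total 38% + 8% = 46%. → 46%.
Line C: textile-working → 2.1; pneumatic → 2.1.3; reconditioned → 2.1.3.2. Scheduled 11%. No special measure applies. → 11%.
Line D: textile-working → 2.1; pneumatic → 2.1.3; as parts → 2.1.3.1. Scheduled 26%. No special measure applies. → 26%.
Sum: 35% + 46% + 11% + 26% = 118%.

118%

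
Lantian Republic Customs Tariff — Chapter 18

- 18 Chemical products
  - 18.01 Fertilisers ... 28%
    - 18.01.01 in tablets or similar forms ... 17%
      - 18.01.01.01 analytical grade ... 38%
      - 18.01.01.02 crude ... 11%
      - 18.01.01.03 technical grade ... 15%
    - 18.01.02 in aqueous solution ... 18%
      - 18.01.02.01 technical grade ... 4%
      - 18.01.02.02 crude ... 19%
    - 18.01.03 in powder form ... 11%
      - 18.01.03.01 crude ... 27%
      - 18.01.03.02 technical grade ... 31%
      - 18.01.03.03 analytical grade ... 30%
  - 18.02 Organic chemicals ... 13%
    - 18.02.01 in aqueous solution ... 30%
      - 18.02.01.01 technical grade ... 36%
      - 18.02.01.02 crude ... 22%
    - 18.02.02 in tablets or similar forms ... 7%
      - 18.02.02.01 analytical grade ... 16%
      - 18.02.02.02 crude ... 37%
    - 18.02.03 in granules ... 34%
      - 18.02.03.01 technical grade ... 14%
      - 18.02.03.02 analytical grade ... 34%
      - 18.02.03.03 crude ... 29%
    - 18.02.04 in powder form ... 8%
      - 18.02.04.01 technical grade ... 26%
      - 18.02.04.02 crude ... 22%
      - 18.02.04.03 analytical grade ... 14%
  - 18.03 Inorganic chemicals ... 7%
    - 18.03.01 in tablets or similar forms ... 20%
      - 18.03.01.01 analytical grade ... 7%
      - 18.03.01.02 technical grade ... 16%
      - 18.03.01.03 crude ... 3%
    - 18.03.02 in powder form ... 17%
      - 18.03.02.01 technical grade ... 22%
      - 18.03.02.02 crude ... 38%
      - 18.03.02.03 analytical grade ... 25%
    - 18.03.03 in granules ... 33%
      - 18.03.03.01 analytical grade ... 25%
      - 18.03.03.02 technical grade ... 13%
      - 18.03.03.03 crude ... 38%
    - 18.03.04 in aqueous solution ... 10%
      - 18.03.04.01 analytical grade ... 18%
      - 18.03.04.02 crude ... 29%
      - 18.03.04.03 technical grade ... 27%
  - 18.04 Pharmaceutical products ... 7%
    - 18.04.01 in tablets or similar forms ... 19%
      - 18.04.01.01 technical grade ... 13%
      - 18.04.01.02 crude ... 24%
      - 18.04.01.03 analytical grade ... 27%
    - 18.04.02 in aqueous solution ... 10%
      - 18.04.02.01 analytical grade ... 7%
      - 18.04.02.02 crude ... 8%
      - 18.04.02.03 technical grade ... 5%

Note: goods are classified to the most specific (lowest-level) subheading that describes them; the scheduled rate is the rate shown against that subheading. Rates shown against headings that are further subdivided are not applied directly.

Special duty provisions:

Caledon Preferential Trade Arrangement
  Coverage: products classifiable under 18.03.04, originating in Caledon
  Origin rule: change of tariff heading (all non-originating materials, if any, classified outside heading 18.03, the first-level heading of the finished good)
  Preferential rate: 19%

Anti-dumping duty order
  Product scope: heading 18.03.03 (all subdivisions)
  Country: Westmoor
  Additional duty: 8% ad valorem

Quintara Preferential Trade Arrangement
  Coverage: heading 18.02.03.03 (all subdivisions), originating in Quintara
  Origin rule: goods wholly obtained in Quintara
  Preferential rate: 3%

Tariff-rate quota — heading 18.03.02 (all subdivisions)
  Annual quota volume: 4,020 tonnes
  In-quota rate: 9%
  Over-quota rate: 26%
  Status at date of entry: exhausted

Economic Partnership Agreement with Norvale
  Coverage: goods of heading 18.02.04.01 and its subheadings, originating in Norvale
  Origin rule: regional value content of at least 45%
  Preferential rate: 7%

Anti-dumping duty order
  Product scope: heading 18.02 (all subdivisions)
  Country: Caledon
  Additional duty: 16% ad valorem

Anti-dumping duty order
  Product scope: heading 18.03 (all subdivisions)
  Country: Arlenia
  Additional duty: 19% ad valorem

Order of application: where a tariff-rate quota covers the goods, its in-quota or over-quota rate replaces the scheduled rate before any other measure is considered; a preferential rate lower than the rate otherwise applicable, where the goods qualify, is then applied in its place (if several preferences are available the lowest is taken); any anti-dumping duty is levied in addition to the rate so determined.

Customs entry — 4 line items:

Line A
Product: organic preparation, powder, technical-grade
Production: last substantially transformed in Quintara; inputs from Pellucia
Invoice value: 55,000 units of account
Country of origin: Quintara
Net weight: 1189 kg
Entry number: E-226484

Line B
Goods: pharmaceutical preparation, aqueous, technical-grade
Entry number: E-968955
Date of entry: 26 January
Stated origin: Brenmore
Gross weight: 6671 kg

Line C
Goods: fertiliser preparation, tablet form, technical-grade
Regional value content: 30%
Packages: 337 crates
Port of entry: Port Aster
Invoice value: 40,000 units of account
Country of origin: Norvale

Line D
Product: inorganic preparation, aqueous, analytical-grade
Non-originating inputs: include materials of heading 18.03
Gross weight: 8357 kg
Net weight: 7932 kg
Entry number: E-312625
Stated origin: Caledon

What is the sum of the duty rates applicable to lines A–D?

Line A: organic → 18.02; powder → 18.02.04; technical-grade → 18.02.04.01. Scheduled 26%. Quintara agreement on 18.02.03.03: 18.02.04.01 not covered. → 26%.
Line B: pharmaceutical → 18.04; aqueous → 18.04.02; technical-grade → 18.04.02.03. Scheduled 5%. No special measure applies. → 5%.
Line C: fertiliser → 18.01; tablet form → 18.01.01; technical-grade → 18.01.01.03. Scheduled 15%. Norvale agreement on 18.02.04.01: 18.01.01.03 not covered. → 15%.
Line D: inorganic → 18.03; aqueous → 18.03.04; analytical-grade → 18.03.04.01. Scheduled 18%. Caledon agreement on 18.03.04: CTH not met. → 18%.
Sum: 26% + 5% + 15% + 18% = 64%.

64%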